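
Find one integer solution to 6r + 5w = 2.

Step 1: Check solvability.
gcd(6, 5) = 1
Since 1 divides 2, solutions exist.

Step 2: Apply extended Euclidean algorithm to find gcd.
We find integers such that 6*x0 + 5*y0 = 1

Step 3: Scale the particular solution.
Multiply by 2/1 = 2:
r = 2, w = -2

Step 4: Verify.
6*(2) + 5*(-2) = 2 = 2 ✓

r = 2, w = -2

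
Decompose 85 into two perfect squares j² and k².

We need to find integers j, k > 0 such that j² + k² = 85.
Trying j = 2: k² = 85 - 2² = 85 - 4 = 81
k = 9
Check: 2² + 9² = 4 + 81 = 85 ✓

85 = 2² + 9²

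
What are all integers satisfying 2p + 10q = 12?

Step 1: Compute gcd(2, 10) = 2.
Since 2 divides 12, solutions exist.

Step 2: Find a particular solution using extended Euclidean algorithm.
We get p₀ = 6, q₀ = 0.
Check: 2*6 + 10*0 = 12 = 12 ✓

Step 3: Write the general solution.
p = 6 + (10/2)t = 6 + 5t
q = 0 - (2/2)t = 0 - 1t
for any integer t.

p = 6 + 5t, q = 0 - 1t for integer t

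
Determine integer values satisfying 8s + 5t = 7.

Step 1: Check solvability.
gcd(8, 5) = 1
Since 1 divides 7, solutions exist.

Step 2: Apply extended Euclidean algorithm to find gcd.
We find integers such that 8*x0 + 5*y0 = 1

Step 3: Scale the particular solution.
Multiply by 7/1 = 7:
s = 14, t = -21

Step 4: Verify.
8*(14) + 5*(-21) = 7 = 7 ✓

s = 14, t = -21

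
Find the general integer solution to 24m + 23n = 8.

Step 1: Compute gcd(24, 23) = 1.
Since 1 divides 8, solutions exist.

Step 2: Find a particular solution using extended Euclidean algorithm.
We get m₀ = 8, n₀ = -8.
Check: 24*8 + 23*-8 = 8 = 8 ✓

Step 3: Write the general solution.
m = 8 + (23/1)t = 8 + 23t
n = -8 - (24/1)t = -8 - 24t
for any integer t.

m = 8 + 23t, n = -8 - 24t for integer t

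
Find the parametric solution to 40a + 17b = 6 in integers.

Step 1: Compute gcd(40, 17) = 1.
Since 1 divides 6, solutions exist.

Step 2: Find a particular solution using extended Euclidean algorithm.
We get a₀ = 18, b₀ = -42.
Check: 40*18 + 17*-42 = 6 = 6 ✓

Step 3: Write the general solution.
a = 18 + (17/1)t = 18 + 17t
b = -42 - (40/1)t = -42 - 40t
for any integer t.

a = 18 + 17t, b = -42 - 40t for integer t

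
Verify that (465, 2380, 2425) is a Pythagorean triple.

Compute a² + b²:
465² + 2380² = 216225 + 5664400 = 5880625
Compute c²:
2425² = 5880625
Since 5880625 = 5880625, it is a Pythagorean triple.

Yes, it is a Pythagorean triple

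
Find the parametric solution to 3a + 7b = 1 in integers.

Step 1: Compute gcd(3, 7) = 1.
Since 1 divides 1, solutions exist.

Step 2: Find a particular solution using extended Euclidean algorithm.
We get a₀ = -2, b₀ = 1.
Check: 3*-2 + 7*1 = 1 = 1 ✓

Step 3: Write the general solution.
a = -2 + (7/1)t = -2 + 7t
b = 1 - (3/1)t = 1 - 3t
for any integer t.

a = -2 + 7t, b = 1 - 3t for integer t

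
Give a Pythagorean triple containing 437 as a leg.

We need the other leg and hypotenuse such that 437² + x² = c².
Take x = 84, c = 445: 437² + 84² = 190969 + 7056 = 198025 = 445² ✓
Triple: (437, 84, 445)

(437, 84, 445)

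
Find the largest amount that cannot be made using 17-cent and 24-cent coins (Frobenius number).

For two coprime denominations a and b, the Frobenius number (largest value not representable as a non-negative combination) is ab - a - b.
Here gcd(17, 24) = 1, so they are coprime.
F(17, 24) = 17·24 - 17 - 24 = 408 - 41 = 367

367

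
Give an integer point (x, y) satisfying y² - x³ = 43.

Try small integer x values and check whether x³ + 43 is a perfect square.
x = -3: x³ + 43 = -3³ + 43 = -27 + 43 = 16
Is 16 a perfect square? 4² = 16 ✓
So (x, y) = (-3, 4) is a solution.

x = -3, y = 4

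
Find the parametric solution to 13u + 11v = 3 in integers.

Step 1: Compute gcd(13, 11) = 1.
Since 1 divides 3, solutions exist.

Step 2: Find a particular solution using extended Euclidean algorithm.
We get u₀ = -15, v₀ = 18.
Check: 13*-15 + 11*18 = 3 = 3 ✓

Step 3: Write the general solution.
u = -15 + (11/1)t = -15 + 11t
v = 18 - (13/1)t = 18 - 13t
for any integer t.

u = -15 + 11t, v = 18 - 13t for integer t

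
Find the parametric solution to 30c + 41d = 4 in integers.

Step 1: Compute gcd(30, 41) = 1.
Since 1 divides 4, solutions exist.

Step 2: Find a particular solution using extended Euclidean algorithm.
We get c₀ = -60, d₀ = 44.
Check: 30*-60 + 41*44 = 4 = 4 ✓

Step 3: Write the general solution.
c = -60 + (41/1)t = -60 + 41t
d = 44 - (30/1)t = 44 - 30t
for any integer t.

c = -60 + 41t, d = 44 - 30t for integer t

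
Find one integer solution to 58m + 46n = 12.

Step 1: Check solvability.
gcd(58, 46) = 2
Since 2 divides 12, solutions exist.

Step 2: Apply extended Euclidean algorithm to find gcd.
We find integers such that 58*x0 + 46*y0 = 2

Step 3: Scale the particular solution.
Multiply by 12/2 = 6:
m = 24, n = -30

Step 4: Verify.
58*(24) + 46*(-30) = 12 = 12 ✓

m = 24, n = -30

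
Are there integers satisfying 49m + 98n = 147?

Step 1: Compute gcd(49, 98).
gcd(49, 98) = 49

Step 2: Check divisibility.
Does 49 divide 147? 147 = 49 x 3, so yes.

By the theorem on linear Diophantine equations, 49m + 98n = 147 has integer solutions if and only if gcd(49, 98) divides 147. Since 49 | 147, solutions exist.

Yes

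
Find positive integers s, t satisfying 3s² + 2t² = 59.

Try small values of s and check whether (59 - 3s²)/2 is a perfect square.
s = 3: 3·3² = 27, so 2t² = 59 - 27 = 32, giving t² = 16, t = 4.
Check: 3·3² + 2·4² = 27 + 32 = 59 ✓

s = 3, t = 4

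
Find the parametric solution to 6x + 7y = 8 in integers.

Step 1: Compute gcd(6, 7) = 1.
Since 1 divides 8, solutions exist.

Step 2: Find a particular solution using extended Euclidean algorithm.
We get x₀ = -8, y₀ = 8.
Check: 6*-8 + 7*8 = 8 = 8 ✓

Step 3: Write the general solution.
x = -8 + (7/1)t = -8 + 7t
y = 8 - (6/1)t = 8 - 6t
for any integer t.

x = -8 + 7t, y = 8 - 6t for integer t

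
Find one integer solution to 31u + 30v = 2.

Step 1: Check solvability.
gcd(31, 30) = 1
Since 1 divides 2, solutions exist.

Step 2: Apply extended Euclidean algorithm to find gcd.
We find integers such that 31*x0 + 30*y0 = 1

Step 3: Scale the particular solution.
Multiply by 2/1 = 2:
u = 2, v = -2

Step 4: Verify.
31*(2) + 30*(-2) = 2 = 2 ✓

u = 2, v = -2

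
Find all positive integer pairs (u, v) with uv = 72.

The positive divisors of 72 are: 1, 2, 3, 4, 6, 8, 9, 12, 18, 24, 36, 72.
Each divisor d gives the pair (d, 72/d):
(1, 72), (2, 36), (3, 24), (4, 18), (6, 12), (8, 9), (9, 8), (12, 6), (18, 4), (24, 3), (36, 2), (72, 1)

(1, 72), (2, 36), (3, 24), (4, 18), (6, 12), (8, 9), (9, 8), (12, 6), (18, 4), (24, 3), (36, 2), (72, 1)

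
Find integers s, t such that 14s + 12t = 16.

Step 1: Check solvability.
gcd(14, 12) = 2
Since 2 divides 16, solutions exist.

Step 2: Apply extended Euclidean algorithm to find gcd.
We find integers such that 14*x0 + 12*y0 = 2

Step 3: Scale the particular solution.
Multiply by 16/2 = 8:
s = 8, t = -8

Step 4: Verify.
14*(8) + 12*(-8) = 16 = 16 ✓

s = 8, t = -8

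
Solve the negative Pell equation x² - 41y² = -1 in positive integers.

We need x² = 41y² - 1. Try successive y:
y = 1: x² = 41·1² - 1 = 40, not a perfect square
y = 2: x² = 41·2² - 1 = 163, not a perfect square
y = 3: x² = 41·3² - 1 = 368, not a perfect square
...
y = 5: x² = 41·5² - 1 = 1024 = 32² ✓
Check: 32² - 41·5² = 1024 - 1025 = -1 ✓

x = 32, y = 5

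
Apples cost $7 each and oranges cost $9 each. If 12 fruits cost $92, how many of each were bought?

Let a = apples, o = oranges.
a + o = 12
7a + 9o = 92
Substitute o = 12 - a:
7a + 9(12 - a) = 92
(7 - 9)a = 92 - 108
-2a = -16
a = 8, o = 12 - 8 = 4

Apples: 8, Oranges: 4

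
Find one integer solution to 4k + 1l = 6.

Step 1: Check solvability.
gcd(4, 1) = 1
Since 1 divides 6, solutions exist.

Step 2: Apply extended Euclidean algorithm to find gcd.
We find integers such that 4*x0 + 1*y0 = 1

Step 3: Scale the particular solution.
Multiply by 6/1 = 6:
k = 0, l = 6

Step 4: Verify.
4*(0) + 1*(6) = 6 = 6 ✓

k = 0, l = 6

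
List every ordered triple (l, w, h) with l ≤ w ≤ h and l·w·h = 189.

Iterate l from 1 to ⌊189^(1/3)⌋. For each l dividing 189, iterate w ≥ l with w dividing 189/l, and set h = 189/(l·w).
Triples found (6): (1×1×189), (1×3×63), (1×7×27), (1×9×21), (3×3×21), (3×7×9)

(1×1×189), (1×3×63), (1×7×27), (1×9×21), (3×3×21), (3×7×9)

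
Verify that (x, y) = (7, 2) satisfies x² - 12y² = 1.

Compute x² = 7² = 49
Compute 12y² = 12·2² = 12·4 = 48
x² - 12y² = 49 - 48 = 1
Since this equals 1, (7, 2) is a solution.

Yes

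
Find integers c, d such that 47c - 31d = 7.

Step 1: Check solvability.
gcd(47, 31) = 1
Since 1 divides 7, solutions exist.

Step 2: Apply extended Euclidean algorithm to find gcd.
We find integers such that 47*x0 + 31*y0 = 1

Step 3: Scale the particular solution.
Multiply by 7/1 = 7:
c = 14, d = 21

Step 4: Verify.
47*(14) - 31*(21) = 7 = 7 ✓

c = 14, d = 21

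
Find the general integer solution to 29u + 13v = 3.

Step 1: Compute gcd(29, 13) = 1.
Since 1 divides 3, solutions exist.

Step 2: Find a particular solution using extended Euclidean algorithm.
We get u₀ = -12, v₀ = 27.
Check: 29*-12 + 13*27 = 3 = 3 ✓

Step 3: Write the general solution.
u = -12 + (13/1)t = -12 + 13t
v = 27 - (29/1)t = 27 - 29t
for any integer t.

u = -12 + 13t, v = 27 - 29t for integer t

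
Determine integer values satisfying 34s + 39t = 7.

Step 1: Check solvability.
gcd(34, 39) = 1
Since 1 divides 7, solutions exist.

Step 2: Apply extended Euclidean algorithm to find gcd.
We find integers such that 34*x0 + 39*y0 = 1

Step 3: Scale the particular solution.
Multiply by 7/1 = 7:
s = -56, t = 49

Step 4: Verify.
34*(-56) + 39*(49) = 7 = 7 ✓

s = -56, t = 49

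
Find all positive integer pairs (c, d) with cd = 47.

The positive divisors of 47 are: 1, 47.
Each divisor d gives the pair (d, 47/d):
(1, 47), (47, 1)

(1, 47), (47, 1)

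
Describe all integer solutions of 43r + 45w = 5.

Step 1: Compute gcd(43, 45) = 1.
Since 1 divides 5, solutions exist.

Step 2: Find a particular solution using extended Euclidean algorithm.
We get r₀ = 110, w₀ = -105.
Check: 43*110 + 45*-105 = 5 = 5 ✓

Step 3: Write the general solution.
r = 110 + (45/1)t = 110 + 45t
w = -105 - (43/1)t = -105 - 43t
for any integer t.

r = 110 + 45t, w = -105 - 43t for integer t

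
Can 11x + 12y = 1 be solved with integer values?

Step 1: Compute gcd(11, 12).
gcd(11, 12) = 1

Step 2: Check divisibility.
Does 1 divide 1? 1 = 1 x 1, so yes.

By the theorem on linear Diophantine equations, 11x + 12y = 1 has integer solutions if and only if gcd(11, 12) divides 1. Since 1 | 1, solutions exist.

Yes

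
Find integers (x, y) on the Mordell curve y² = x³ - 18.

Try small integer x values and check whether x³ - 18 is a perfect square.
x = 3: x³ - 18 = 3³ - 18 = 27 - 18 = 9
Is 9 a perfect square? 3² = 9 ✓
So (x, y) = (3, -3) is a solution.

x = 3, y = -3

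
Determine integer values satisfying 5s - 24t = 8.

Step 1: Check solvability.
gcd(5, 24) = 1
Since 1 divides 8, solutions exist.

Step 2: Apply extended Euclidean algorithm to find gcd.
We find integers such that 5*x0 + 24*y0 = 1

Step 3: Scale the particular solution.
Multiply by 8/1 = 8:
s = 40, t = 8

Step 4: Verify.
5*(40) - 24*(8) = 8 = 8 ✓

s = 40, t = 8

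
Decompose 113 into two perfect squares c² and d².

We need to find integers c, d > 0 such that c² + d² = 113.
Trying c = 7: d² = 113 - 7² = 113 - 49 = 64
d = 8
Check: 7² + 8² = 49 + 64 = 113 ✓

113 = 7² + 8²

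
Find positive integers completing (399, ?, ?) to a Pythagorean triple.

We need the other leg and hypotenuse such that 399² + x² = c².
Take x = 40, c = 401: 399² + 40² = 159201 + 1600 = 160801 = 401² ✓
Triple: (399, 40, 401)

(399, 40, 401)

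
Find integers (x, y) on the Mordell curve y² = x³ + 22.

Try small integer x values and check whether x³ + 22 is a perfect square.
x = 3: x³ + 22 = 3³ + 22 = 27 + 22 = 49
Is 49 a perfect square? 7² = 49 ✓
So (x, y) = (3, -7) is a solution.

x = 3, y = -7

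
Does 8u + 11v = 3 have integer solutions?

Step 1: Compute gcd(8, 11).
gcd(8, 11) = 1

Step 2: Check divisibility.
Does 1 divide 3? 3 = 1 x 3, so yes.

By the theorem on linear Diophantine equations, 8u + 11v = 3 has integer solutions if and only if gcd(8, 11) divides 3. Since 1 | 3, solutions exist.

Yes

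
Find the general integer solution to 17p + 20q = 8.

Step 1: Compute gcd(17, 20) = 1.
Since 1 divides 8, solutions exist.

Step 2: Find a particular solution using extended Euclidean algorithm.
We get p₀ = -56, q₀ = 48.
Check: 17*-56 + 20*48 = 8 = 8 ✓

Step 3: Write the general solution.
p = -56 + (20/1)t = -56 + 20t
q = 48 - (17/1)t = 48 - 17t
for any integer t.

p = -56 + 20t, q = 48 - 17t for integer t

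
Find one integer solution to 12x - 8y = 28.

Step 1: Check solvability.
gcd(12, 8) = 4
Since 4 divides 28, solutions exist.

Step 2: Apply extended Euclidean algorithm to find gcd.
We find integers such that 12*x0 + 8*y0 = 4

Step 3: Scale the particular solution.
Multiply by 28/4 = 7:
x = 7, y = 7

Step 4: Verify.
12*(7) - 8*(7) = 28 = 28 ✓

x = 7, y = 7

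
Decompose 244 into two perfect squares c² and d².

We need to find integers c, d > 0 such that c² + d² = 244.
Trying c = 10: d² = 244 - 10² = 244 - 100 = 144
d = 12
Check: 10² + 12² = 100 + 144 = 244 ✓

244 = 10² + 12²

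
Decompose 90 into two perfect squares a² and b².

We need to find integers a, b > 0 such that a² + b² = 90.
Trying a = 3: b² = 90 - 3² = 90 - 9 = 81
b = 9
Check: 3² + 9² = 9 + 81 = 90 ✓

90 = 3² + 9²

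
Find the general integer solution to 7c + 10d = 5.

Step 1: Compute gcd(7, 10) = 1.
Since 1 divides 5, solutions exist.

Step 2: Find a particular solution using extended Euclidean algorithm.
We get c₀ = 15, d₀ = -10.
Check: 7*15 + 10*-10 = 5 = 5 ✓

Step 3: Write the general solution.
c = 15 + (10/1)t = 15 + 10t
d = -10 - (7/1)t = -10 - 7t
for any integer t.

c = 15 + 10t, d = -10 - 7t for integer t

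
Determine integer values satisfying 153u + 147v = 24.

Step 1: Check solvability.
gcd(153, 147) = 3
Since 3 divides 24, solutions exist.

Step 2: Apply extended Euclidean algorithm to find gcd.
We find integers such that 153*x0 + 147*y0 = 3

Step 3: Scale the particular solution.
Multiply by 24/3 = 8:
u = -192, v = 200

Step 4: Verify.
153*(-192) + 147*(200) = 24 = 24 ✓

u = -192, v = 200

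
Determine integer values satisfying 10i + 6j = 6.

Step 1: Check solvability.
gcd(10, 6) = 2
Since 2 divides 6, solutions exist.

Step 2: Apply extended Euclidean algorithm to find gcd.
We find integers such that 10*x0 + 6*y0 = 2

Step 3: Scale the particular solution.
Multiply by 6/2 = 3:
i = -3, j = 6

Step 4: Verify.
10*(-3) + 6*(6) = 6 = 6 ✓

i = -3, j = 6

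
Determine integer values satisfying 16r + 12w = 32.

Step 1: Check solvability.
gcd(16, 12) = 4
Since 4 divides 32, solutions exist.

Step 2: Apply extended Euclidean algorithm to find gcd.
We find integers such that 16*x0 + 12*y0 = 4

Step 3: Scale the particular solution.
Multiply by 32/4 = 8:
r = 8, w = -8

Step 4: Verify.
16*(8) + 12*(-8) = 32 = 32 ✓

r = 8, w = -8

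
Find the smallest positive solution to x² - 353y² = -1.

We need x² = 353y² - 1. Try successive y:
y = 1: x² = 353·1² - 1 = 352, not a perfect square
y = 2: x² = 353·2² - 1 = 1411, not a perfect square
y = 3: x² = 353·3² - 1 = 3176, not a perfect square
...
y = 3793: x² = 353·3793² - 1 = 5078557696 = 71264² ✓
Check: 71264² - 353·3793² = 5078557696 - 5078557697 = -1 ✓

x = 71264, y = 3793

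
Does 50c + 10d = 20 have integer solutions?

Step 1: Compute gcd(50, 10).
gcd(50, 10) = 10

Step 2: Check divisibility.
Does 10 divide 20? 20 = 10 x 2, so yes.

By the theorem on linear Diophantine equations, 50c + 10d = 20 has integer solutions if and only if gcd(50, 10) divides 20. Since 10 | 20, solutions exist.

Yes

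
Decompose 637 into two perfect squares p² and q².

We need to find integers p, q > 0 such that p² + q² = 637.
Trying p = 14: q² = 637 - 14² = 637 - 196 = 441
q = 21
Check: 14² + 21² = 196 + 441 = 637 ✓

637 = 14² + 21²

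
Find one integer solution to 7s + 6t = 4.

Step 1: Check solvability.
gcd(7, 6) = 1
Since 1 divides 4, solutions exist.

Step 2: Apply extended Euclidean algorithm to find gcd.
We find integers such that 7*x0 + 6*y0 = 1

Step 3: Scale the particular solution.
Multiply by 4/1 = 4:
s = 4, t = -4

Step 4: Verify.
7*(4) + 6*(-4) = 4 = 4 ✓

s = 4, t = -4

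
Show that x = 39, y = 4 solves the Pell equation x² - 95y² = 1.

Compute x² = 39² = 1521
Compute 95y² = 95·4² = 95·16 = 1520
x² - 95y² = 1521 - 1520 = 1
Since this equals 1, (39, 4) is a solution.

Yes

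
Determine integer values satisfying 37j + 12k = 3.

Step 1: Check solvability.
gcd(37, 12) = 1
Since 1 divides 3, solutions exist.

Step 2: Apply extended Euclidean algorithm to find gcd.
We find integers such that 37*x0 + 12*y0 = 1

Step 3: Scale the particular solution.
Multiply by 3/1 = 3:
j = 3, k = -9

Step 4: Verify.
37*(3) + 12*(-9) = 3 = 3 ✓

j = 3, k = -9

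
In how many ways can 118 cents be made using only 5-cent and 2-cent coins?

We need non-negative integers (x, y) with 5x + 2y = 118.
For each x from 0 to 23, check if (118 - 5x) is a non-negative multiple of 2.
Solutions (x, y): (0,59), (2,54), (4,49), (6,44), ...
Count: 12

12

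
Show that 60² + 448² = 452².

Compute a² + b² = 60² + 448² = 3600 + 200704 = 204304
Compute c² = 452² = 204304
Since 204304 = 204304, confirmed.

Yes, it is a Pythagorean triple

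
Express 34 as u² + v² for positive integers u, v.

We need to find integers u, v > 0 such that u² + v² = 34.
Trying u = 3: v² = 34 - 3² = 34 - 9 = 25
v = 5
Check: 3² + 5² = 9 + 25 = 34 ✓

34 = 3² + 5²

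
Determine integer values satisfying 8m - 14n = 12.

Step 1: Check solvability.
gcd(8, 14) = 2
Since 2 divides 12, solutions exist.

Step 2: Apply extended Euclidean algorithm to find gcd.
We find integers such that 8*x0 + 14*y0 = 2

Step 3: Scale the particular solution.
Multiply by 12/2 = 6:
m = 12, n = 6

Step 4: Verify.
8*(12) - 14*(6) = 12 = 12 ✓

m = 12, n = 6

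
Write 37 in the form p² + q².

We need to find integers p, q > 0 such that p² + q² = 37.
Trying p = 1: q² = 37 - 1² = 37 - 1 = 36
q = 6
Check: 1² + 6² = 1 + 36 = 37 ✓

37 = 1² + 6²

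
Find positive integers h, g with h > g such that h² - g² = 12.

Factor: h² - g² = (h+g)(h-g) = 12.
We need two factors of 12 with the same parity.
Use h+g = 6 and h-g = 2 (product 6·2 = 12).
Adding: 2h = 8, so h = 4.
Subtracting: 2g = 4, so g = 2.
Check: 4² - 2² = 16 - 4 = 12 ✓

h = 4, g = 2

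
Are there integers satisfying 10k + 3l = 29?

Step 1: Compute gcd(10, 3).
gcd(10, 3) = 1

Step 2: Check divisibility.
Does 1 divide 29? 29 = 1 x 29, so yes.

By the theorem on linear Diophantine equations, 10k + 3l = 29 has integer solutions if and only if gcd(10, 3) divides 29. Since 1 | 29, solutions exist.

Yes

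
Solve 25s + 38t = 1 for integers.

Step 1: Check solvability.
gcd(25, 38) = 1
Since 1 divides 1, solutions exist.

Step 2: Apply extended Euclidean algorithm to find gcd.
We find integers such that 25*x0 + 38*y0 = 1

Step 3: Scale the particular solution.
Multiply by 1/1 = 1:
s = -3, t = 2

Step 4: Verify.
25*(-3) + 38*(2) = 1 = 1 ✓

s = -3, t = 2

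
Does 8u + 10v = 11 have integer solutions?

Step 1: Compute gcd(8, 10).
gcd(8, 10) = 2

Step 2: Check divisibility.
Does 2 divide 11? 11 = 2 x 5 + 1, so no.

By the theorem on linear Diophantine equations, 8u + 10v = 11 has integer solutions if and only if gcd(8, 10) divides 11. Since 2 does not divide 11, no solutions exist.

No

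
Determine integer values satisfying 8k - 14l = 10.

Step 1: Check solvability.
gcd(8, 14) = 2
Since 2 divides 10, solutions exist.

Step 2: Apply extended Euclidean algorithm to find gcd.
We find integers such that 8*x0 + 14*y0 = 2

Step 3: Scale the particular solution.
Multiply by 10/2 = 5:
k = 10, l = 5

Step 4: Verify.
8*(10) - 14*(5) = 10 = 10 ✓

k = 10, l = 5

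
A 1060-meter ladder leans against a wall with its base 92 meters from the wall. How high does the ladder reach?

The ladder, wall, and ground form a right triangle with hypotenuse 1060 and one leg 92.
By the Pythagorean theorem: h² = 1060² - 92² = 1123600 - 8464 = 1115136
h = √1115136 = 1056 meters

1056 meters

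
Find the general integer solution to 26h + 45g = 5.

Step 1: Compute gcd(26, 45) = 1.
Since 1 divides 5, solutions exist.

Step 2: Find a particular solution using extended Euclidean algorithm.
We get h₀ = -95, g₀ = 55.
Check: 26*-95 + 45*55 = 5 = 5 ✓

Step 3: Write the general solution.
h = -95 + (45/1)t = -95 + 45t
g = 55 - (26/1)t = 55 - 26t
for any integer t.

h = -95 + 45t, g = 55 - 26t for integer t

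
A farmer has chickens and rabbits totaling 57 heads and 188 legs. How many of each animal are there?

Let c = chickens, r = rabbits.
Heads: c + r = 57
Legs: 2c + 4r = 188
From the first equation, c = 57 - r. Substitute:
2(57 - r) + 4r = 188
114 + 2r = 188
r = (188 - 114)/2 = 37
c = 57 - 37 = 20

Chickens: 20, Rabbits: 37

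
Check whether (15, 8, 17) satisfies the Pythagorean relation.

Compute a² + b²:
15² + 8² = 225 + 64 = 289
Compute c²:
17² = 289
Since 289 = 289, it is a Pythagorean triple.

Yes, it is a Pythagorean triple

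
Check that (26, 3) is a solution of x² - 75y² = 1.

Compute x² = 26² = 676
Compute 75y² = 75·3² = 75·9 = 675
x² - 75y² = 676 - 675 = 1
Since this equals 1, (26, 3) is a solution.

Yes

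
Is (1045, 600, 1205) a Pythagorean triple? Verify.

Compute a² + b² = 1045² + 600² = 1092025 + 360000 = 1452025
Compute c² = 1205² = 1452025
Since 1452025 = 1452025, confirmed.

Yes, it is a Pythagorean triple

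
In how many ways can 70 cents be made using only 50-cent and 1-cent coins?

We need non-negative integers (x, y) with 50x + 1y = 70.
For each x from 0 to 1, check if (70 - 50x) is a non-negative multiple of 1.
Solutions (x, y): (0,70), (1,20)
Count: 2

2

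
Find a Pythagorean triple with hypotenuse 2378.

We need a² + b² = 2378² = 5654884.
Trying: 1222² + 2040² = 1493284 + 4161600 = 5654884 ✓

(1222, 2040, 2378)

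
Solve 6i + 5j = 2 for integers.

Step 1: Check solvability.
gcd(6, 5) = 1
Since 1 divides 2, solutions exist.

Step 2: Apply extended Euclidean algorithm to find gcd.
We find integers such that 6*x0 + 5*y0 = 1

Step 3: Scale the particular solution.
Multiply by 2/1 = 2:
i = 2, j = -2

Step 4: Verify.
6*(2) + 5*(-2) = 2 = 2 ✓

i = 2, j = -2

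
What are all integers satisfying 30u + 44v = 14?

Step 1: Compute gcd(30, 44) = 2.
Since 2 divides 14, solutions exist.

Step 2: Find a particular solution using extended Euclidean algorithm.
We get u₀ = 21, v₀ = -14.
Check: 30*21 + 44*-14 = 14 = 14 ✓

Step 3: Write the general solution.
u = 21 + (44/2)t = 21 + 22t
v = -14 - (30/2)t = -14 - 15t
for any integer t.

u = 21 + 22t, v = -14 - 15t for integer t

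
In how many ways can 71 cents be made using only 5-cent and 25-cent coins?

We need non-negative integers (x, y) with 5x + 25y = 71.
For each x from 0 to 14, check if (71 - 5x) is a non-negative multiple of 25.
Solutions (x, y): none
Count: 0

0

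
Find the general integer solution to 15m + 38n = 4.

Step 1: Compute gcd(15, 38) = 1.
Since 1 divides 4, solutions exist.

Step 2: Find a particular solution using extended Euclidean algorithm.
We get m₀ = -20, n₀ = 8.
Check: 15*-20 + 38*8 = 4 = 4 ✓

Step 3: Write the general solution.
m = -20 + (38/1)t = -20 + 38t
n = 8 - (15/1)t = 8 - 15t
for any integer t.

m = -20 + 38t, n = 8 - 15t for integer t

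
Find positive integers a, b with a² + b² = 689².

We need a² + b² = 689² = 474721.
Trying: 111² + 680² = 12321 + 462400 = 474721 ✓

(111, 680, 689)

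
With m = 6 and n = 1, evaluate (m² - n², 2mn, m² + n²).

a = m² - n² = 36 - 1 = 35
b = 2mn = 2·6·1 = 12
c = m² + n² = 36 + 1 = 37
Verify: 35² + 12² = 1225 + 144 = 1369 = 37² ✓

(35, 12, 37)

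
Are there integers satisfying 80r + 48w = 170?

Step 1: Compute gcd(80, 48).
gcd(80, 48) = 16

Step 2: Check divisibility.
Does 16 divide 170? 170 = 16 x 10 + 10, so no.

By the theorem on linear Diophantine equations, 80r + 48w = 170 has integer solutions if and only if gcd(80, 48) divides 170. Since 16 does not divide 170, no solutions exist.

No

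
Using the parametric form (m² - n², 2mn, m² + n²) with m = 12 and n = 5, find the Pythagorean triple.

a = m² - n² = 12² - 5² = 144 - 25 = 119
b = 2mn = 2·12·5 = 120
c = m² + n² = 144 + 25 = 169
Verify: 119² + 120² = 14161 + 14400 = 28561 = 169² ✓

(119, 120, 169)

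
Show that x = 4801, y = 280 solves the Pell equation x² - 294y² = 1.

Compute x² = 4801² = 23049601
Compute 294y² = 294·280² = 294·78400 = 23049600
x² - 294y² = 23049601 - 23049600 = 1
Since this equals 1, (4801, 280) is a solution.

Yes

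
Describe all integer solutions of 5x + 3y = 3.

Step 1: Compute gcd(5, 3) = 1.
Since 1 divides 3, solutions exist.

Step 2: Find a particular solution using extended Euclidean algorithm.
We get x₀ = -3, y₀ = 6.
Check: 5*-3 + 3*6 = 3 = 3 ✓

Step 3: Write the general solution.
x = -3 + (3/1)t = -3 + 3t
y = 6 - (5/1)t = 6 - 5t
for any integer t.

x = -3 + 3t, y = 6 - 5t for integer t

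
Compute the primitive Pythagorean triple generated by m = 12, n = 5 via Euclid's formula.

a = m² - n² = 144 - 25 = 119
b = 2mn = 2·12·5 = 120
c = m² + n² = 144 + 25 = 169
Verify: 119² + 120² = 14161 + 14400 = 28561 = 169² ✓

(119, 120, 169)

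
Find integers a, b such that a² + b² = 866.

We need to find integers a, b > 0 such that a² + b² = 866.
Trying a = 5: b² = 866 - 5² = 866 - 25 = 841
b = 29
Check: 5² + 29² = 25 + 841 = 866 ✓

866 = 5² + 29²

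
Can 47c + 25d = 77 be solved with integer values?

Step 1: Compute gcd(47, 25).
gcd(47, 25) = 1

Step 2: Check divisibility.
Does 1 divide 77? 77 = 1 x 77, so yes.

By the theorem on linear Diophantine equations, 47c + 25d = 77 has integer solutions if and only if gcd(47, 25) divides 77. Since 1 | 77, solutions exist.

Yes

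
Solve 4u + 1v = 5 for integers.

Step 1: Check solvability.
gcd(4, 1) = 1
Since 1 divides 5, solutions exist.

Step 2: Apply extended Euclidean algorithm to find gcd.
We find integers such that 4*x0 + 1*y0 = 1

Step 3: Scale the particular solution.
Multiply by 5/1 = 5:
u = 0, v = 5

Step 4: Verify.
4*(0) + 1*(5) = 5 = 5 ✓

u = 0, v = 5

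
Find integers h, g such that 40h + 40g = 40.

Step 1: Check solvability.
gcd(40, 40) = 40
Since 40 divides 40, solutions exist.

Step 2: Apply extended Euclidean algorithm to find gcd.
We find integers such that 40*x0 + 40*y0 = 40

Step 3: Scale the particular solution.
Multiply by 40/40 = 1:
h = 0, g = 1

Step 4: Verify.
40*(0) + 40*(1) = 40 = 40 ✓

h = 0, g = 1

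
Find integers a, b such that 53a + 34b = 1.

Step 1: Check solvability.
gcd(53, 34) = 1
Since 1 divides 1, solutions exist.

Step 2: Apply extended Euclidean algorithm to find gcd.
We find integers such that 53*x0 + 34*y0 = 1

Step 3: Scale the particular solution.
Multiply by 1/1 = 1:
a = 9, b = -14

Step 4: Verify.
53*(9) + 34*(-14) = 1 = 1 ✓

a = 9, b = -14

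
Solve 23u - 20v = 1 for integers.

Step 1: Check solvability.
gcd(23, 20) = 1
Since 1 divides 1, solutions exist.

Step 2: Apply extended Euclidean algorithm to find gcd.
We find integers such that 23*x0 + 20*y0 = 1

Step 3: Scale the particular solution.
Multiply by 1/1 = 1:
u = 7, v = 8

Step 4: Verify.
23*(7) - 20*(8) = 1 = 1 ✓

u = 7, v = 8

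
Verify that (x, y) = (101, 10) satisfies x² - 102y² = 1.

Compute x² = 101² = 10201
Compute 102y² = 102·10² = 102·100 = 10200
x² - 102y² = 10201 - 10200 = 1
Since this equals 1, (101, 10) is a solution.

Yes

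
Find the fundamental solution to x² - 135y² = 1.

We seek the smallest positive integers (x, y) with x² - 135y² = 1, i.e., x² = 135y² + 1.
Try successive y values:
y = 1: x² = 135·1² + 1 = 136, not a perfect square
y = 2: x² = 135·2² + 1 = 541, not a perfect square
y = 3: x² = 135·3² + 1 = 1216, not a perfect square
... continuing the search (or via continued fractions) ...
y = 21: x² = 135·21² + 1 = 59536, x = 244 ✓

Verify: 244² - 135·21² = 59536 - 59535 = 1 ✓

x = 244, y = 21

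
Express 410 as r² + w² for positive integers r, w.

We need to find integers r, w > 0 such that r² + w² = 410.
Trying r = 7: w² = 410 - 7² = 410 - 49 = 361
w = 19
Check: 7² + 19² = 49 + 361 = 410 ✓

410 = 7² + 19²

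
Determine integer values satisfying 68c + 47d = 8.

Step 1: Check solvability.
gcd(68, 47) = 1
Since 1 divides 8, solutions exist.

Step 2: Apply extended Euclidean algorithm to find gcd.
We find integers such that 68*x0 + 47*y0 = 1

Step 3: Scale the particular solution.
Multiply by 8/1 = 8:
c = 72, d = -104

Step 4: Verify.
68*(72) + 47*(-104) = 8 = 8 ✓

c = 72, d = -104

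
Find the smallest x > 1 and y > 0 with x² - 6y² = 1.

We seek the smallest positive integers (x, y) with x² - 6y² = 1, i.e., x² = 6y² + 1.
Try successive y values:
y = 1: x² = 6·1² + 1 = 7, not a perfect square
y = 2: x² = 6·2² + 1 = 25, x = 5 ✓

Verify: 5² - 6·2² = 25 - 24 = 1 ✓

x = 5, y = 2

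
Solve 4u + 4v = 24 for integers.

Step 1: Check solvability.
gcd(4, 4) = 4
Since 4 divides 24, solutions exist.

Step 2: Apply extended Euclidean algorithm to find gcd.
We find integers such that 4*x0 + 4*y0 = 4

Step 3: Scale the particular solution.
Multiply by 24/4 = 6:
u = 0, v = 6

Step 4: Verify.
4*(0) + 4*(6) = 24 = 24 ✓

u = 0, v = 6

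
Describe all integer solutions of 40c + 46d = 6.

Step 1: Compute gcd(40, 46) = 2.
Since 2 divides 6, solutions exist.

Step 2: Find a particular solution using extended Euclidean algorithm.
We get c₀ = -24, d₀ = 21.
Check: 40*-24 + 46*21 = 6 = 6 ✓

Step 3: Write the general solution.
c = -24 + (46/2)t = -24 + 23t
d = 21 - (40/2)t = 21 - 20t
for any integer t.

c = -24 + 23t, d = 21 - 20t for integer t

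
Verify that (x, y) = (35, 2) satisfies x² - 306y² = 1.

Compute x² = 35² = 1225
Compute 306y² = 306·2² = 306·4 = 1224
x² - 306y² = 1225 - 1224 = 1
Since this equals 1, (35, 2) is a solution.

Yes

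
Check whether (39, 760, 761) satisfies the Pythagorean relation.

Compute a² + b²:
39² + 760² = 1521 + 577600 = 579121
Compute c²:
761² = 579121
Since 579121 = 579121, it is a Pythagorean triple.

Yes, it is a Pythagorean triple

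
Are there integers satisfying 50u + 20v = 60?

Step 1: Compute gcd(50, 20).
gcd(50, 20) = 10

Step 2: Check divisibility.
Does 10 divide 60? 60 = 10 x 6, so yes.

By the theorem on linear Diophantine equations, 50u + 20v = 60 has integer solutions if and only if gcd(50, 20) divides 60. Since 10 | 60, solutions exist.

Yes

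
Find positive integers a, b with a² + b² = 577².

We need a² + b² = 577² = 332929.
Trying: 575² + 48² = 330625 + 2304 = 332929 ✓

(575, 48, 577)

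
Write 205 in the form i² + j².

We need to find integers i, j > 0 such that i² + j² = 205.
Trying i = 3: j² = 205 - 3² = 205 - 9 = 196
j = 14
Check: 3² + 14² = 9 + 196 = 205 ✓

205 = 3² + 14²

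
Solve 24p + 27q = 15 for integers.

Step 1: Check solvability.
gcd(24, 27) = 3
Since 3 divides 15, solutions exist.

Step 2: Apply extended Euclidean algorithm to find gcd.
We find integers such that 24*x0 + 27*y0 = 3

Step 3: Scale the particular solution.
Multiply by 15/3 = 5:
p = -5, q = 5

Step 4: Verify.
24*(-5) + 27*(5) = 15 = 15 ✓

p = -5, q = 5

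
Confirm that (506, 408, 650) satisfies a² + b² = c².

Compute a² + b² = 506² + 408² = 256036 + 166464 = 422500
Compute c² = 650² = 422500
Since 422500 = 422500, confirmed.

Yes, it is a Pythagorean triple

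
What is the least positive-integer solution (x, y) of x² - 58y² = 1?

We seek the smallest positive integers (x, y) with x² - 58y² = 1, i.e., x² = 58y² + 1.
Try successive y values:
y = 1: x² = 58·1² + 1 = 59, not a perfect square
y = 2: x² = 58·2² + 1 = 233, not a perfect square
y = 3: x² = 58·3² + 1 = 523, not a perfect square
... continuing the search (or via continued fractions) ...
y = 2574: x² = 58·2574² + 1 = 384277609, x = 19603 ✓

Verify: 19603² - 58·2574² = 384277609 - 384277608 = 1 ✓

x = 19603, y = 2574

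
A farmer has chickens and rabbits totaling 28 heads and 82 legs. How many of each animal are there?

Let c = chickens, r = rabbits.
Heads: c + r = 28
Legs: 2c + 4r = 82
From the first equation, c = 28 - r. Substitute:
2(28 - r) + 4r = 82
56 + 2r = 82
r = (82 - 56)/2 = 13
c = 28 - 13 = 15

Chickens: 15, Rabbits: 13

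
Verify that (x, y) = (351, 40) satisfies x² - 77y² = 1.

Compute x² = 351² = 123201
Compute 77y² = 77·40² = 77·1600 = 123200
x² - 77y² = 123201 - 123200 = 1
Since this equals 1, (351, 40) is a solution.

Yes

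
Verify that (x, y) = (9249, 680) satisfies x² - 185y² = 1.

Compute x² = 9249² = 85544001
Compute 185y² = 185·680² = 185·462400 = 85544000
x² - 185y² = 85544001 - 85544000 = 1
Since this equals 1, (9249, 680) is a solution.

Yes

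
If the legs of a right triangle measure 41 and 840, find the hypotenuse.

c² = a² + b² = 41² + 840² = 1681 + 705600 = 707281
c = 841

841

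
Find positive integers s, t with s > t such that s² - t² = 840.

Factor: s² - t² = (s+t)(s-t) = 840.
We need two factors of 840 with the same parity.
Use s+t = 420 and s-t = 2 (product 420·2 = 840).
Adding: 2s = 422, so s = 211.
Subtracting: 2t = 418, so t = 209.
Check: 211² - 209² = 44521 - 43681 = 840 ✓

s = 211, t = 209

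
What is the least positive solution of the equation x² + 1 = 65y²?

We need x² = 65y² - 1. Try successive y:
y = 1: x² = 65·1² - 1 = 64 = 8² ✓
Check: 8² - 65·1² = 64 - 65 = -1 ✓

x = 8, y = 1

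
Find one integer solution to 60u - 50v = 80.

Step 1: Check solvability.
gcd(60, 50) = 10
Since 10 divides 80, solutions exist.

Step 2: Apply extended Euclidean algorithm to find gcd.
We find integers such that 60*x0 + 50*y0 = 10

Step 3: Scale the particular solution.
Multiply by 80/10 = 8:
u = 8, v = 8

Step 4: Verify.
60*(8) - 50*(8) = 80 = 80 ✓

u = 8, v = 8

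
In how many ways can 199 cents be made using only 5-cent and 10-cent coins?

We need non-negative integers (x, y) with 5x + 10y = 199.
For each x from 0 to 39, check if (199 - 5x) is a non-negative multiple of 10.
Solutions (x, y): none
Count: 0

0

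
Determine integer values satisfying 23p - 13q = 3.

Step 1: Check solvability.
gcd(23, 13) = 1
Since 1 divides 3, solutions exist.

Step 2: Apply extended Euclidean algorithm to find gcd.
We find integers such that 23*x0 + 13*y0 = 1

Step 3: Scale the particular solution.
Multiply by 3/1 = 3:
p = 12, q = 21

Step 4: Verify.
23*(12) - 13*(21) = 3 = 3 ✓

p = 12, q = 21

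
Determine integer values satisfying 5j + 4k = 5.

Step 1: Check solvability.
gcd(5, 4) = 1
Since 1 divides 5, solutions exist.

Step 2: Apply extended Euclidean algorithm to find gcd.
We find integers such that 5*x0 + 4*y0 = 1

Step 3: Scale the particular solution.
Multiply by 5/1 = 5:
j = 5, k = -5

Step 4: Verify.
5*(5) + 4*(-5) = 5 = 5 ✓

j = 5, k = -5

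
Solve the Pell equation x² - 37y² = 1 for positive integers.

We seek the smallest positive integers (x, y) with x² - 37y² = 1, i.e., x² = 37y² + 1.
Try successive y values:
y = 1: x² = 37·1² + 1 = 38, not a perfect square
y = 2: x² = 37·2² + 1 = 149, not a perfect square
y = 3: x² = 37·3² + 1 = 334, not a perfect square
... continuing the search (or via continued fractions) ...
y = 12: x² = 37·12² + 1 = 5329, x = 73 ✓

Verify: 73² - 37·12² = 5329 - 5328 = 1 ✓

x = 73, y = 12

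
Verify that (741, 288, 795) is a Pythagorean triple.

Compute a² + b²:
741² + 288² = 549081 + 82944 = 632025
Compute c²:
795² = 632025
Since 632025 = 632025, it is a Pythagorean triple.

Yes, it is a Pythagorean triple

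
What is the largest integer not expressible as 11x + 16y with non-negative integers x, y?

For two coprime denominations a and b, the Frobenius number (largest value not representable as a non-negative combination) is ab - a - b.
Here gcd(11, 16) = 1, so they are coprime.
F(11, 16) = 11·16 - 11 - 16 = 176 - 27 = 149

149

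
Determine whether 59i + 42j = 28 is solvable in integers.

Step 1: Compute gcd(59, 42).
gcd(59, 42) = 1

Step 2: Check divisibility.
Does 1 divide 28? 28 = 1 x 28, so yes.

By the theorem on linear Diophantine equations, 59i + 42j = 28 has integer solutions if and only if gcd(59, 42) divides 28. Since 1 | 28, solutions exist.

Yes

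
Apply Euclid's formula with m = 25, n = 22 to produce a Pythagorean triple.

a = m² - n² = 25² - 22² = 625 - 484 = 141
b = 2mn = 2·25·22 = 1100
c = m² + n² = 625 + 484 = 1109
Verify: 141² + 1100² = 19881 + 1210000 = 1229881 = 1109² ✓

(141, 1100, 1109)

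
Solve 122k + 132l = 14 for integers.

Step 1: Check solvability.
gcd(122, 132) = 2
Since 2 divides 14, solutions exist.

Step 2: Apply extended Euclidean algorithm to find gcd.
We find integers such that 122*x0 + 132*y0 = 2

Step 3: Scale the particular solution.
Multiply by 14/2 = 7:
k = 91, l = -84

Step 4: Verify.
122*(91) + 132*(-84) = 14 = 14 ✓

k = 91, l = -84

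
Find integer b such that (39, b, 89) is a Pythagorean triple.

b² = c² - a² = 89² - 39² = 7921 - 1521 = 6400
b = sqrt(6400) = 80

80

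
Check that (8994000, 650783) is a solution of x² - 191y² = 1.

Compute x² = 8994000² = 80892036000000
Compute 191y² = 191·650783² = 191·423518513089 = 80892035999999
x² - 191y² = 80892036000000 - 80892035999999 = 1
Since this equals 1, (8994000, 650783) is a solution.

Yes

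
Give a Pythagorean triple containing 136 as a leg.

We need the other leg and hypotenuse such that 136² + x² = c².
Take x = 273, c = 305: 136² + 273² = 18496 + 74529 = 93025 = 305² ✓
Triple: (273, 136, 305)

(273, 136, 305)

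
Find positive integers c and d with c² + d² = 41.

We need to find integers c, d > 0 such that c² + d² = 41.
Trying c = 4: d² = 41 - 4² = 41 - 16 = 25
d = 5
Check: 4² + 5² = 16 + 25 = 41 ✓

41 = 4² + 5²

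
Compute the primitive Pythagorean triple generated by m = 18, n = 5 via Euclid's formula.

a = m² - n² = 324 - 25 = 299
b = 2mn = 2·18·5 = 180
c = m² + n² = 324 + 25 = 349
Verify: 299² + 180² = 89401 + 32400 = 121801 = 349² ✓

(299, 180, 349)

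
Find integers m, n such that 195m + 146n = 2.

Step 1: Check solvability.
gcd(195, 146) = 1
Since 1 divides 2, solutions exist.

Step 2: Apply extended Euclidean algorithm to find gcd.
We find integers such that 195*x0 + 146*y0 = 1

Step 3: Scale the particular solution.
Multiply by 2/1 = 2:
m = 6, n = -8

Step 4: Verify.
195*(6) + 146*(-8) = 2 = 2 ✓

m = 6, n = -8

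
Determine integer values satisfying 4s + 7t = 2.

Step 1: Check solvability.
gcd(4, 7) = 1
Since 1 divides 2, solutions exist.

Step 2: Apply extended Euclidean algorithm to find gcd.
We find integers such that 4*x0 + 7*y0 = 1

Step 3: Scale the particular solution.
Multiply by 2/1 = 2:
s = 4, t = -2

Step 4: Verify.
4*(4) + 7*(-2) = 2 = 2 ✓

s = 4, t = -2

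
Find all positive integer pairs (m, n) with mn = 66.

The positive divisors of 66 are: 1, 2, 3, 6, 11, 22, 33, 66.
Each divisor d gives the pair (d, 66/d):
(1, 66), (2, 33), (3, 22), (6, 11), (11, 6), (22, 3), (33, 2), (66, 1)

(1, 66), (2, 33), (3, 22), (6, 11), (11, 6), (22, 3), (33, 2), (66, 1)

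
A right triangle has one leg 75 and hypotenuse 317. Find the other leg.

b² = c² - a² = 100489 - 5625 = 94864
b = 308

308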